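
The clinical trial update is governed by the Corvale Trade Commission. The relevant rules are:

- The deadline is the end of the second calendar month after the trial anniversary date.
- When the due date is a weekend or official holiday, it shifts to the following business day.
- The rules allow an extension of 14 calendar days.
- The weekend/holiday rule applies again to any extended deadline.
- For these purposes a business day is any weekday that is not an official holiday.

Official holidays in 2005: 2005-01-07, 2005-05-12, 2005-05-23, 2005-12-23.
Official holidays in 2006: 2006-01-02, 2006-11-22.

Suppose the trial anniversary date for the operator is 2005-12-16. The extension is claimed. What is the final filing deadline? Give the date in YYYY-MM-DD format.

2006-03-14

2 months after 2005-12-16 is February 2006; that month ends on 2006-02-28.
Since 2006-02-28 is a Tuesday and not a holiday, the date is unchanged.
Applying the 14-calendar-day extension: 2006-02-28 + 14 days = 2006-03-14.
2006-03-14 falls on a Tuesday, which is a business day, so no adjustment is needed.
So the filing is due 2006-03-14.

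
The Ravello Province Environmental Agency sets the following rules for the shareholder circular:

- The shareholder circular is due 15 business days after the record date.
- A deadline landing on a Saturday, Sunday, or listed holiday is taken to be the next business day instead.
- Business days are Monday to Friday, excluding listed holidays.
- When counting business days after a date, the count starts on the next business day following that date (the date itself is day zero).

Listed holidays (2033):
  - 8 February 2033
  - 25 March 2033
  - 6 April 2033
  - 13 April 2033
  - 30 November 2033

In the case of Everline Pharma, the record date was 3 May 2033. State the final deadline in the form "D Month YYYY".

Counting 15 business days after 3 May 2033 (skipping weekends and listed holidays) reaches 24 May 2033.
Since 24 May 2033 is a Tuesday and not a holiday, the date is unchanged.
So the filing is due 24 May 2033.

24 May 2033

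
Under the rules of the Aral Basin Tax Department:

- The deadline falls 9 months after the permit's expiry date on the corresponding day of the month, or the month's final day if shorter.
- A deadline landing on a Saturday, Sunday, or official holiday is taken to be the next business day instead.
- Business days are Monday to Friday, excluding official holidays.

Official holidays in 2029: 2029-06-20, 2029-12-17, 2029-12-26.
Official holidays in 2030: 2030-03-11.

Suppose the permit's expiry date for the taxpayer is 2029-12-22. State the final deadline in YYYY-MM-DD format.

9 months after 2029-12-22, on the same day of the month, is 2030-09-22.
Because 2030-09-22 is a Sunday, the deadline becomes 2030-09-23 (Monday).
So the filing is due 2030-09-23.

2030-09-23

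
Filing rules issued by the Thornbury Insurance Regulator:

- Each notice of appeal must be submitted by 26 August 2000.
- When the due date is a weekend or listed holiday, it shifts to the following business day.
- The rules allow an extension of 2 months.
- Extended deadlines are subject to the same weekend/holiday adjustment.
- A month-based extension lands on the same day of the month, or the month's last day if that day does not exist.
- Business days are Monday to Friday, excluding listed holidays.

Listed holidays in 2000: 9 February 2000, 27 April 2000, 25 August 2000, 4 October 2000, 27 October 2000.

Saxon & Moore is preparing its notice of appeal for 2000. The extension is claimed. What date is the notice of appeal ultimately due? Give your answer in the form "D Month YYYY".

The statutory due date is 26 August 2000.
26 August 2000 is a Saturday; the next business day is 28 August 2000 (Monday).
Applying the 2 months extension: 2 months after 28 August 2000 is 28 October 2000.
28 October 2000 is a Saturday, so it moves to the next business day, 30 October 2000 (Monday).
Deadline: 30 October 2000.

30 October 2000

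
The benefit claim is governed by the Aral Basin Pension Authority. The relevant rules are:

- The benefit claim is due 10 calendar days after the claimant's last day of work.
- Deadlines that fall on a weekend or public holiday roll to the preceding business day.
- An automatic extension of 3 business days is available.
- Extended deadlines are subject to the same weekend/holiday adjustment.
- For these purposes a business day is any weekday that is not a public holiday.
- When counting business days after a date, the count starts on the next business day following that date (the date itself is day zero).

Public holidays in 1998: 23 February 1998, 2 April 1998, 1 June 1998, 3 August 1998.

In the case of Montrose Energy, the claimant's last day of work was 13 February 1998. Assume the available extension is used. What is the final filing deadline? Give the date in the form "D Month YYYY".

Trigger date 13 February 1998 + 10 calendar days = 23 February 1998.
23 February 1998 falls on a listed holiday. Rolling to the preceding business day gives 20 February 1998, a Friday.
Applying the 3-business-day extension: 3 business days after 20 February 1998 is 26 February 1998.
26 February 1998 (Thursday) is already a business day.
Deadline: 26 February 1998.

26 February 1998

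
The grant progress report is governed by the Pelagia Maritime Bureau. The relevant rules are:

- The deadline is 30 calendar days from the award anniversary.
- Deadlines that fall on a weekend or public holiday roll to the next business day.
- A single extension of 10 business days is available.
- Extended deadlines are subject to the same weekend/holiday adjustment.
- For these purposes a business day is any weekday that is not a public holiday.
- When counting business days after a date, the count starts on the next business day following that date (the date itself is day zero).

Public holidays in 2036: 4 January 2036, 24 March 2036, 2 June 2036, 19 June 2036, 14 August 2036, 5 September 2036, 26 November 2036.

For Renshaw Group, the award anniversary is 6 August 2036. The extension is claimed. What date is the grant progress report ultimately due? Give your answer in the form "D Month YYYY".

22 September 2036

Adding 30 calendar days to 6 August 2036 gives 5 September 2036.
5 September 2036 is a listed holiday; the next business day is 8 September 2036 (Monday).
Applying the 10-business-day extension: 10 business days after 8 September 2036 is 22 September 2036.
22 September 2036 falls on a Monday, which is a business day, so no adjustment is needed.
Deadline: 22 September 2036.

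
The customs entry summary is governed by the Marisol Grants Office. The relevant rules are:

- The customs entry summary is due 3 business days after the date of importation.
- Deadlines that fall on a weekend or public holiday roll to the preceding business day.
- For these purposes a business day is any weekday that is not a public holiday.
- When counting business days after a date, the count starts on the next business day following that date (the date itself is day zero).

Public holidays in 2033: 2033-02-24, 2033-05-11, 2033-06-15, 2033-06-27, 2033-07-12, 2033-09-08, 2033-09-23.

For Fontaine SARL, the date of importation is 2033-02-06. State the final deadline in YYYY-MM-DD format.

Starting the day after 2033-02-06 and counting 3 business days lands on 2033-02-09.
2033-02-09 is a Wednesday and not a listed holiday, so it stands.
Final deadline: 2033-02-09.

2033-02-09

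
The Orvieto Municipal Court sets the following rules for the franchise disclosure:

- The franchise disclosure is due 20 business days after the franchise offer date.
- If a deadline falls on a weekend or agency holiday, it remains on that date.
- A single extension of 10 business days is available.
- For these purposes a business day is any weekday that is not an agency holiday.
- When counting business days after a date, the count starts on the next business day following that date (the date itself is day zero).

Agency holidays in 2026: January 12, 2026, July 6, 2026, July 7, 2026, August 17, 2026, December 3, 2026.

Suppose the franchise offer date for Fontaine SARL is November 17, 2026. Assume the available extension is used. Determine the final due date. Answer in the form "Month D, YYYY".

December 30, 2026

Starting the day after November 17, 2026 and counting 20 business days lands on December 16, 2026.
December 16, 2026 is a Wednesday; no weekend or holiday adjustment applies.
Applying the 10-business-day extension: 10 business days after December 16, 2026 is December 30, 2026.
December 30, 2026 falls on a Wednesday. The rules make no weekend/holiday allowance, so it remains December 30, 2026.
So the filing is due December 30, 2026.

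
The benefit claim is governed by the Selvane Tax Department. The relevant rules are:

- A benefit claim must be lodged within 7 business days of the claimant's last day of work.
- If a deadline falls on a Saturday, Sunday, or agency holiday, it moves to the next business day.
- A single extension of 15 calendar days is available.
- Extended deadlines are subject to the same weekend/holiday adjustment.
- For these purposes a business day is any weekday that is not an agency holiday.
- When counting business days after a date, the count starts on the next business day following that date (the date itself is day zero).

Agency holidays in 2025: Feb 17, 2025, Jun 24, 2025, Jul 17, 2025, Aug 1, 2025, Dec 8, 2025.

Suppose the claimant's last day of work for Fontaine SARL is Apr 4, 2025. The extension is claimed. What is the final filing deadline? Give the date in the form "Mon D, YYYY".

Apr 30, 2025

7 business days after Apr 4, 2025, excluding weekends and holidays, is Apr 15, 2025.
Apr 15, 2025 (Tuesday) is already a business day.
Add the 15 calendar-day extension to Apr 15, 2025: Apr 30, 2025.
Apr 30, 2025 (Wednesday) is already a business day.
The final due date is Apr 30, 2025.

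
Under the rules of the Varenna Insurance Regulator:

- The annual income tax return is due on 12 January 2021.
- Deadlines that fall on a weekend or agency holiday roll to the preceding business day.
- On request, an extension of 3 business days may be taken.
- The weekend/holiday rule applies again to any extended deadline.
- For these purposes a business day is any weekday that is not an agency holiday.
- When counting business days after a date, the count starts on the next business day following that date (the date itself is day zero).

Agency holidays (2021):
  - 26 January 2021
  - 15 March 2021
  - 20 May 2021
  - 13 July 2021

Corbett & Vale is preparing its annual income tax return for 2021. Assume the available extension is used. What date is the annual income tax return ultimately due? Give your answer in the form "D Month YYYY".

15 January 2021

The stated deadline is 12 January 2021.
12 January 2021 (Tuesday) is already a business day.
The 3-business-day extension runs from 12 January 2021 to 15 January 2021.
Since 15 January 2021 is a Friday and not a holiday, the date is unchanged.
Deadline: 15 January 2021.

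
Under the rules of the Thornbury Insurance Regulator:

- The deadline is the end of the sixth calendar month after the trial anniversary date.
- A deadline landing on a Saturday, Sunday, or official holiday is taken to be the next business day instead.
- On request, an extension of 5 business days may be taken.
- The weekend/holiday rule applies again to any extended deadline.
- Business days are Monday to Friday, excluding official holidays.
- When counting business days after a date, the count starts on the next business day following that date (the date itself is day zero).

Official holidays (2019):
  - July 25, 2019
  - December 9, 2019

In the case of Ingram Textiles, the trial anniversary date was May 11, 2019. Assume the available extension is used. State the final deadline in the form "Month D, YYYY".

6 months after May 11, 2019 is November 2019; that month ends on November 30, 2019.
November 30, 2019 falls on a Saturday. Rolling to the next business day gives December 2, 2019, a Monday.
Applying the 5-business-day extension: 5 business days after December 2, 2019 is December 10, 2019.
December 10, 2019 is a Tuesday and not a listed holiday, so it stands.
Final deadline: December 10, 2019.

December 10, 2019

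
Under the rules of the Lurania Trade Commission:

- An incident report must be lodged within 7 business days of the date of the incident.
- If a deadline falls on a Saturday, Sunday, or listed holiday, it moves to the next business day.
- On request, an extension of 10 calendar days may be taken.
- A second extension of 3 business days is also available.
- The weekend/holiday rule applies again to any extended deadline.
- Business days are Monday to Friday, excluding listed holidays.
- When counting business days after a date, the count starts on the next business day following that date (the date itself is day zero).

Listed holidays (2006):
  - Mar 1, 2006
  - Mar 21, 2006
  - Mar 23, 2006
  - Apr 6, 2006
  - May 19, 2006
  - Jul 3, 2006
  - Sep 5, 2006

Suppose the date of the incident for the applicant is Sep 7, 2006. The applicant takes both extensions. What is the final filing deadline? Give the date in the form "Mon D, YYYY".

Starting the day after Sep 7, 2006 and counting 7 business days lands on Sep 18, 2006.
Since Sep 18, 2006 is a Monday and not a holiday, the date is unchanged.
The 10-calendar-day extension moves the deadline from Sep 18, 2006 to Sep 28, 2006.
Since Sep 28, 2006 is a Thursday and not a holiday, the date is unchanged.
The 3-business-day extension runs from Sep 28, 2006 to Oct 3, 2006.
Oct 3, 2006 (Tuesday) is already a business day.
Deadline: Oct 3, 2006.

Oct 3, 2006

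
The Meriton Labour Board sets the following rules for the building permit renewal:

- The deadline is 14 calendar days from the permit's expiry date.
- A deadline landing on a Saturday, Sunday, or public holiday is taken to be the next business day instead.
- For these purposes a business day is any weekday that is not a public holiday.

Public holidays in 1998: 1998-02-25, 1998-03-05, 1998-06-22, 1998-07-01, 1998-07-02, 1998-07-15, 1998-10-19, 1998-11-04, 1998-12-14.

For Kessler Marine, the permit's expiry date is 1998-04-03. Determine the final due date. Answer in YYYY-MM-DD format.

Trigger date 1998-04-03 + 14 calendar days = 1998-04-17.
1998-04-17 is a Friday and not a listed holiday, so it stands.
Final deadline: 1998-04-17.

1998-04-17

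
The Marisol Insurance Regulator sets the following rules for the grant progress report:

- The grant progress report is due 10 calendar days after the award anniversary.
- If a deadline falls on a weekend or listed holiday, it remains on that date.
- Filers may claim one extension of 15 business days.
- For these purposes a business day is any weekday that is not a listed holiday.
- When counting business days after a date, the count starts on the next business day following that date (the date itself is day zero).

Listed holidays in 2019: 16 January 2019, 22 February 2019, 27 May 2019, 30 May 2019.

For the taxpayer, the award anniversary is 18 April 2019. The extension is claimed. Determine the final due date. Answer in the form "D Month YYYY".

17 May 2019

10 calendar days after 18 April 2019 is 28 April 2019.
No adjustment is made for weekends or holidays, so 28 April 2019 stands.
Counting 15 further business days from 28 April 2019 reaches 17 May 2019.
17 May 2019 falls on a Friday. The rules make no weekend/holiday allowance, so it remains 17 May 2019.
Final deadline: 17 May 2019.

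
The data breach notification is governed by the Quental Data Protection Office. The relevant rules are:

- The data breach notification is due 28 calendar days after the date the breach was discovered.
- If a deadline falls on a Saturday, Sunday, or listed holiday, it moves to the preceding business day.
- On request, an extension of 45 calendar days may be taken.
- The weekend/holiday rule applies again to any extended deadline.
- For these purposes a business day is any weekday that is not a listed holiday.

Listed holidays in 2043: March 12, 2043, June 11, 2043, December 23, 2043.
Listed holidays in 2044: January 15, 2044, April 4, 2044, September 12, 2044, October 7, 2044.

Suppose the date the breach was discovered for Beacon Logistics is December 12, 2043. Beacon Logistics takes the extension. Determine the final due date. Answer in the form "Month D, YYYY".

28 calendar days after December 12, 2043 is January 9, 2044.
January 9, 2044 is a Saturday; the preceding business day is January 8, 2044 (Friday).
The 45-calendar-day extension moves the deadline from January 8, 2044 to February 22, 2044.
February 22, 2044 falls on a Monday, which is a business day, so no adjustment is needed.
Final deadline: February 22, 2044.

February 22, 2044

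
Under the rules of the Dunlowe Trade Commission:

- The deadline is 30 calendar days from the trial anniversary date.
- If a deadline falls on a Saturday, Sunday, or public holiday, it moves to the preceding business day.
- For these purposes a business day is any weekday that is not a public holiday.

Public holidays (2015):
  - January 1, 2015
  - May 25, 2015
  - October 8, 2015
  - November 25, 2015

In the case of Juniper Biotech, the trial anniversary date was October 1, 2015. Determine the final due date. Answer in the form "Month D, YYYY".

From October 1, 2015, 30 calendar days later is October 31, 2015.
Because October 31, 2015 is a Saturday, the deadline becomes October 30, 2015 (Friday).
Deadline: October 30, 2015.

October 30, 2015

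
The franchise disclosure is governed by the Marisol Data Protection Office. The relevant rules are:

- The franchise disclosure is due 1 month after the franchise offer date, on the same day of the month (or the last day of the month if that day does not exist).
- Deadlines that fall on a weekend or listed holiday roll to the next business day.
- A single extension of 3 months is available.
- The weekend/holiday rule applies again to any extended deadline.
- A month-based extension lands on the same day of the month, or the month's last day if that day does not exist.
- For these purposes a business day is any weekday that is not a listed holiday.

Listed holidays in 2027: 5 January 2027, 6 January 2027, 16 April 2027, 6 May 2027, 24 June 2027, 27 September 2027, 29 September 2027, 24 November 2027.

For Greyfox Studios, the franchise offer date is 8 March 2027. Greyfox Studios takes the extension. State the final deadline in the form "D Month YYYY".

1 month after 8 March 2027, on the same day of the month, is 8 April 2027.
8 April 2027 (Thursday) is already a business day.
The 3 months extension carries 8 April 2027 to 8 July 2027.
8 July 2027 (Thursday) is already a business day.
So the filing is due 8 July 2027.

8 July 2027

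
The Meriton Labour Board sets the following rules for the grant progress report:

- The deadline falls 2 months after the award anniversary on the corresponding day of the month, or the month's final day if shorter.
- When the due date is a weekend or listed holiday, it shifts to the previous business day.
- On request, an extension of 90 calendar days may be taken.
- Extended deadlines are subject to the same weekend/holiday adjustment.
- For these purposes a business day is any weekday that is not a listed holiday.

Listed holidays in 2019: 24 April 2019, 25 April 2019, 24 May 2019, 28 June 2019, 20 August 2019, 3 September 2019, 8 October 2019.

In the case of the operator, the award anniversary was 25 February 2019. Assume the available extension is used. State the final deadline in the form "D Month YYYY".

Moving 2 months forward from 25 February 2019 on the corresponding day gives 25 April 2019.
Because 25 April 2019 is a listed holiday, the deadline becomes 23 April 2019 (Tuesday).
With the 90-day extension, 23 April 2019 becomes 22 July 2019.
22 July 2019 is a Monday and not a listed holiday, so it stands.
Deadline: 22 July 2019.

22 July 2019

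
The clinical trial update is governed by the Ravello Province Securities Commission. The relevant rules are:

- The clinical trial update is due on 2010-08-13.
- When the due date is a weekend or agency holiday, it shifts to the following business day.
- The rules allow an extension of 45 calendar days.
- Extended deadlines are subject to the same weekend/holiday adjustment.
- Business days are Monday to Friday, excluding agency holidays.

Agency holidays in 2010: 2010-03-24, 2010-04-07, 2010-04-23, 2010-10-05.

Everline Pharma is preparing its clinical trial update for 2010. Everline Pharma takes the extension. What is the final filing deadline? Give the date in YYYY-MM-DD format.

The stated deadline is 2010-08-13.
2010-08-13 is a Friday and not a listed holiday, so it stands.
Applying the 45-calendar-day extension: 2010-08-13 + 45 days = 2010-09-27.
2010-09-27 is a Monday and not a listed holiday, so it stands.
Final deadline: 2010-09-27.

2010-09-27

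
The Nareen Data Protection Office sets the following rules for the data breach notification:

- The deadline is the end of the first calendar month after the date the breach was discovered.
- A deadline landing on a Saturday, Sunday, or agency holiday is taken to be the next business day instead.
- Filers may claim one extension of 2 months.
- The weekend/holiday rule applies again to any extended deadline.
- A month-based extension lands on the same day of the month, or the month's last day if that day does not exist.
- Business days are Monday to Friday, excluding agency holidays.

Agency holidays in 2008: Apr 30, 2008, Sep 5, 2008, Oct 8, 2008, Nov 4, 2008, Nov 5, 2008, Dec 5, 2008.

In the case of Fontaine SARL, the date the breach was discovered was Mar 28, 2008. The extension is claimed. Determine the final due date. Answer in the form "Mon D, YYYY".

Jul 1, 2008

1 month after Mar 28, 2008 falls in April 2008; the last day of that month is Apr 30, 2008.
Apr 30, 2008 is a listed holiday, so it moves to the next business day, May 1, 2008 (Thursday).
Applying the 2 months extension: 2 months after May 1, 2008 is Jul 1, 2008.
Since Jul 1, 2008 is a Tuesday and not a holiday, the date is unchanged.
So the filing is due Jul 1, 2008.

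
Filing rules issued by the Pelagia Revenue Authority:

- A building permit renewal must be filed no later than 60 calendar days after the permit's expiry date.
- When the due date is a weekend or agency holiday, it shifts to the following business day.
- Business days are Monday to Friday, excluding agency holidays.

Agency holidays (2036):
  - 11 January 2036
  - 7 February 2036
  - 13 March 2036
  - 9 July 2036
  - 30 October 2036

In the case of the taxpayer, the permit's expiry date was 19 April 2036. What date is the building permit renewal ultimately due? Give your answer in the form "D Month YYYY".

Adding 60 calendar days to 19 April 2036 gives 18 June 2036.
18 June 2036 is a Wednesday and not a listed holiday, so it stands.
Deadline: 18 June 2036.

18 June 2036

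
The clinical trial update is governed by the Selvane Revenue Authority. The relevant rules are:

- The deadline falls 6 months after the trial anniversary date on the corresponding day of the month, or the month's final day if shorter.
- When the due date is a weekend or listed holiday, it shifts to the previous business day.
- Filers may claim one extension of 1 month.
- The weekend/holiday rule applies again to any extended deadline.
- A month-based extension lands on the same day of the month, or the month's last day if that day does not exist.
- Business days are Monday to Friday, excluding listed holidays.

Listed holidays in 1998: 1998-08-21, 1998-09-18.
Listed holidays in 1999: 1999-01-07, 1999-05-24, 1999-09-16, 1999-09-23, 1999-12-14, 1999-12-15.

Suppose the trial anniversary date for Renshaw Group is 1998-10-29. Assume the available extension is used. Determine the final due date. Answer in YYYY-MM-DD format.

1999-05-28

6 months from 1998-10-29 is 1999-04-29.
1999-04-29 falls on a Thursday, which is a business day, so no adjustment is needed.
Add 1 month to 1999-04-29: 1999-05-29.
1999-05-29 is a Saturday; the preceding business day is 1999-05-28 (Friday).
So the filing is due 1999-05-28.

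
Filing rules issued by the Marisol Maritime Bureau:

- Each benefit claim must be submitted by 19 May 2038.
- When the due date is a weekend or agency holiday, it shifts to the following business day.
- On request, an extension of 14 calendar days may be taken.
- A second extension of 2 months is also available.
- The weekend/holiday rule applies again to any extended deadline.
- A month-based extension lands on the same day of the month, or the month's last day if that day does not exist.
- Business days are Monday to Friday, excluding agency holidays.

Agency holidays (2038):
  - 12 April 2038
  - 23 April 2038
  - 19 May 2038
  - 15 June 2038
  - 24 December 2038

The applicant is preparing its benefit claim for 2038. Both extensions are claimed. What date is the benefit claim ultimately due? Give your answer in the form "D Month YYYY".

3 August 2038

The stated deadline is 19 May 2038.
Because 19 May 2038 is a listed holiday, the deadline becomes 20 May 2038 (Thursday).
With the 14-day extension, 20 May 2038 becomes 3 June 2038.
3 June 2038 falls on a Thursday, which is a business day, so no adjustment is needed.
The 2 months extension carries 3 June 2038 to 3 August 2038.
Since 3 August 2038 is a Tuesday and not a holiday, the date is unchanged.
Final deadline: 3 August 2038.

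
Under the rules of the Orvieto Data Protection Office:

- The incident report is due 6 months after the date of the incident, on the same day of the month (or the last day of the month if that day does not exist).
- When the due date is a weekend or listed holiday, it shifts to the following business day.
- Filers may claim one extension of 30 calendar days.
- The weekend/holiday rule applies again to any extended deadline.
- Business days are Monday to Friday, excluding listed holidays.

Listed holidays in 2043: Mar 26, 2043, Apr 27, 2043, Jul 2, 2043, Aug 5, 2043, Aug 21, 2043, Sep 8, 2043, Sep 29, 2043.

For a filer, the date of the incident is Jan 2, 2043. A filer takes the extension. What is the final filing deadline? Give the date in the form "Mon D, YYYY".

Moving 6 months forward from Jan 2, 2043 on the corresponding day gives Jul 2, 2043.
Jul 2, 2043 is a listed holiday, so it moves to the next business day, Jul 3, 2043 (Friday).
The 30-calendar-day extension moves the deadline from Jul 3, 2043 to Aug 2, 2043.
Aug 2, 2043 falls on a Sunday. Rolling to the next business day gives Aug 3, 2043, a Monday.
Deadline: Aug 3, 2043.

Aug 3, 2043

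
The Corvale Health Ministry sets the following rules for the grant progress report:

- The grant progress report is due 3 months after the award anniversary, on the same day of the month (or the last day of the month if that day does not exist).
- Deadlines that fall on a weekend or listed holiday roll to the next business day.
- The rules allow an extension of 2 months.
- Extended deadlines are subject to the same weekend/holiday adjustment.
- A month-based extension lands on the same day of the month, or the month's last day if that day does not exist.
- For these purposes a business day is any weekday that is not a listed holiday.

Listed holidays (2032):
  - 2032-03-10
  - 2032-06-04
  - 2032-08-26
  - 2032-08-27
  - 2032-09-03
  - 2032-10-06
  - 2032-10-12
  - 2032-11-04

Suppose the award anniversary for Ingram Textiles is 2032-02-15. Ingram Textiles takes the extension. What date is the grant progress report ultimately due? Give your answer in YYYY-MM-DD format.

2032-07-19

3 months after 2032-02-15, on the same day of the month, is 2032-05-15.
2032-05-15 falls on a Saturday. Rolling to the next business day gives 2032-05-17, a Monday.
Applying the 2 months extension: 2 months after 2032-05-17 is 2032-07-17.
2032-07-17 is a Saturday, so it moves to the next business day, 2032-07-19 (Monday).
So the filing is due 2032-07-19.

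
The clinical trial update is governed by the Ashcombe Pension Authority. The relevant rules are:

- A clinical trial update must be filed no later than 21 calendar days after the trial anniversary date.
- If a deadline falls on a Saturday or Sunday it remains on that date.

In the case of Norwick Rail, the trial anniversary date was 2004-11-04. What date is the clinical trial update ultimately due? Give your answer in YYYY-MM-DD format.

Trigger date 2004-11-04 + 21 calendar days = 2004-11-25.
2004-11-25 is a Thursday; no weekend or holiday adjustment applies.
Final deadline: 2004-11-25.

2004-11-25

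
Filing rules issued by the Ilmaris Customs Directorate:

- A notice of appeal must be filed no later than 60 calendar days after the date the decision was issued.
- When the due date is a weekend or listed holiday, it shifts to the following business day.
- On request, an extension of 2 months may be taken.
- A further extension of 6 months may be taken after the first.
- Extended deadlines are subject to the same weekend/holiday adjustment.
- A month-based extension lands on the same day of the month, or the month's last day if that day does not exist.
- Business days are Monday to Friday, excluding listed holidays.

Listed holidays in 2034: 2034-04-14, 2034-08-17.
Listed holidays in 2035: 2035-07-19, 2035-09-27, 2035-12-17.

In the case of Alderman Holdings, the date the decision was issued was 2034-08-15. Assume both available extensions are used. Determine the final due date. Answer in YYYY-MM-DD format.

60 calendar days after 2034-08-15 is 2034-10-14.
Because 2034-10-14 is a Saturday, the deadline becomes 2034-10-16 (Monday).
Applying the 2 months extension: 2 months after 2034-10-16 is 2034-12-16.
Because 2034-12-16 is a Saturday, the deadline becomes 2034-12-18 (Monday).
Add 6 months to 2034-12-18: 2035-06-18.
2035-06-18 is a Monday and not a listed holiday, so it stands.
Deadline: 2035-06-18.

2035-06-18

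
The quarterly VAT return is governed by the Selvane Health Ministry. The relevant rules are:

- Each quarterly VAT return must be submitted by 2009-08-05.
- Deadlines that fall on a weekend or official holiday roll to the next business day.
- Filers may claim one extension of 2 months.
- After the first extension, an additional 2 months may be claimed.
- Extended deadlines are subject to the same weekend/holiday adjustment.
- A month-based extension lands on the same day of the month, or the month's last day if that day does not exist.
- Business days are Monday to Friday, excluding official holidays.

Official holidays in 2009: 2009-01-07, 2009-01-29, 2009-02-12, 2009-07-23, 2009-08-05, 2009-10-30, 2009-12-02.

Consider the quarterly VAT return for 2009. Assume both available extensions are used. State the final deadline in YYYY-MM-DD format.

2009-12-07

The statutory due date is 2009-08-05.
Because 2009-08-05 is a listed holiday, the deadline becomes 2009-08-06 (Thursday).
Add 2 months to 2009-08-06: 2009-10-06.
2009-10-06 (Tuesday) is already a business day.
Add 2 months to 2009-10-06: 2009-12-06.
2009-12-06 is a Sunday, so it moves to the next business day, 2009-12-07 (Monday).
So the filing is due 2009-12-07.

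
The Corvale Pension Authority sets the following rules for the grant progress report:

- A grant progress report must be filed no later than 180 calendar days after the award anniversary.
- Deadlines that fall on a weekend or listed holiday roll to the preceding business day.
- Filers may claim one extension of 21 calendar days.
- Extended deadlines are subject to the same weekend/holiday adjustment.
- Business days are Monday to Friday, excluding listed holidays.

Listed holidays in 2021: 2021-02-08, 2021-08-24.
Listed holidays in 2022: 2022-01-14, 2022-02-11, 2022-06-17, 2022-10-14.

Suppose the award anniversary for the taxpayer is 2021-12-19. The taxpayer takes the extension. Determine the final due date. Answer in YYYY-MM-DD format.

2022-07-07

180 calendar days after 2021-12-19 is 2022-06-17.
2022-06-17 is a listed holiday, so it moves to the preceding business day, 2022-06-16 (Thursday).
Applying the 21-calendar-day extension: 2022-06-16 + 21 days = 2022-07-07.
2022-07-07 (Thursday) is already a business day.
So the filing is due 2022-07-07.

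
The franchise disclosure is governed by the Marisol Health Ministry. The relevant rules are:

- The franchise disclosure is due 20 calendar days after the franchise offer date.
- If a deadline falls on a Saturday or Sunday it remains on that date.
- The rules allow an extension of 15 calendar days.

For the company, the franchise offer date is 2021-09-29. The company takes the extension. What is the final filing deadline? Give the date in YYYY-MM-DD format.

20 calendar days after 2021-09-29 is 2021-10-19.
2021-10-19 is a Tuesday; no weekend or holiday adjustment applies.
With the 15-day extension, 2021-10-19 becomes 2021-11-03.
2021-11-03 falls on a Wednesday. The rules make no weekend/holiday allowance, so it remains 2021-11-03.
Deadline: 2021-11-03.

2021-11-03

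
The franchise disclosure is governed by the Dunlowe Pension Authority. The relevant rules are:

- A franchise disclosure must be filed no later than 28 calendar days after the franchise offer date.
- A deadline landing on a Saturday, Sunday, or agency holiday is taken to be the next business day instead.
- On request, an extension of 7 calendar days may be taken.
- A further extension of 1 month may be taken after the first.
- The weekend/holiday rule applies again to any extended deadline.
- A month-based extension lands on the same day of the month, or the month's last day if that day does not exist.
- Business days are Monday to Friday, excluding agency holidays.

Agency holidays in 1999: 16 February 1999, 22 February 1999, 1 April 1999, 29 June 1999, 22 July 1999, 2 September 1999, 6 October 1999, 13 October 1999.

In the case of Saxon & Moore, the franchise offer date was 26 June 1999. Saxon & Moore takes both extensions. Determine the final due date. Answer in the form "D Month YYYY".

Adding 28 calendar days to 26 June 1999 gives 24 July 1999.
24 July 1999 falls on a Saturday. Rolling to the next business day gives 26 July 1999, a Monday.
With the 7-day extension, 26 July 1999 becomes 2 August 1999.
Since 2 August 1999 is a Monday and not a holiday, the date is unchanged.
Add 1 month to 2 August 1999: 2 September 1999.
2 September 1999 is a listed holiday; the next business day is 3 September 1999 (Friday).
Deadline: 3 September 1999.

3 September 1999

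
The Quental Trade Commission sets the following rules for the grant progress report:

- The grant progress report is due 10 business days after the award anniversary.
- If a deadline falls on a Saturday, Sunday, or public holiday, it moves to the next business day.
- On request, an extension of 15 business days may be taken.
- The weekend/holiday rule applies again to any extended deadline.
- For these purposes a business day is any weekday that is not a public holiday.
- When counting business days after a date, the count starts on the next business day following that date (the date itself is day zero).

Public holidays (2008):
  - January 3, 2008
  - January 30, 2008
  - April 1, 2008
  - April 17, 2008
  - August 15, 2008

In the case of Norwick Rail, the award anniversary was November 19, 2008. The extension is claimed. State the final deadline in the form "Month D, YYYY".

Counting 10 business days after November 19, 2008 (skipping weekends and listed holidays) reaches December 3, 2008.
Since December 3, 2008 is a Wednesday and not a holiday, the date is unchanged.
Counting 15 further business days from December 3, 2008 reaches December 24, 2008.
December 24, 2008 (Wednesday) is already a business day.
Deadline: December 24, 2008.

December 24, 2008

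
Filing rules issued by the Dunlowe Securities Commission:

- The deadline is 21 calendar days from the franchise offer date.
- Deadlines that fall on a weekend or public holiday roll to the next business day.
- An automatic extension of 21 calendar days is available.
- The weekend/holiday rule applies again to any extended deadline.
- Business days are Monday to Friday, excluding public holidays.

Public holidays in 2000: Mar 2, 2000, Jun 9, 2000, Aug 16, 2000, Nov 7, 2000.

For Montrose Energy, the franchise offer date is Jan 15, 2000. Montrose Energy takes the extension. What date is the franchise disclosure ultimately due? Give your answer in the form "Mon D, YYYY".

Feb 28, 2000

Trigger date Jan 15, 2000 + 21 calendar days = Feb 5, 2000.
Feb 5, 2000 is a Saturday, so it moves to the next business day, Feb 7, 2000 (Monday).
Applying the 21-calendar-day extension: Feb 7, 2000 + 21 days = Feb 28, 2000.
Feb 28, 2000 (Monday) is already a business day.
So the filing is due Feb 28, 2000.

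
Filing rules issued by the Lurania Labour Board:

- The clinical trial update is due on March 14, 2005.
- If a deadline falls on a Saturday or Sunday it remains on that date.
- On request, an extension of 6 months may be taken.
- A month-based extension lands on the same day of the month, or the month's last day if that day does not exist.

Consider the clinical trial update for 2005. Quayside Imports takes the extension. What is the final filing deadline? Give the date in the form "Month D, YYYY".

September 14, 2005

The stated deadline is March 14, 2005.
March 14, 2005 is a Monday; no weekend or holiday adjustment applies.
The 6 months extension carries March 14, 2005 to September 14, 2005.
No adjustment is made for weekends or holidays, so September 14, 2005 stands.
So the filing is due September 14, 2005.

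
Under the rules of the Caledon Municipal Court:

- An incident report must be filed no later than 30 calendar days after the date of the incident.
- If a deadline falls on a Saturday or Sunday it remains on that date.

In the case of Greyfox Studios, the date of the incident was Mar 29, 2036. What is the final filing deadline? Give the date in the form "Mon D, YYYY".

Apr 28, 2036

30 calendar days after Mar 29, 2036 is Apr 28, 2036.
No adjustment is made for weekends or holidays, so Apr 28, 2036 stands.
So the filing is due Apr 28, 2036.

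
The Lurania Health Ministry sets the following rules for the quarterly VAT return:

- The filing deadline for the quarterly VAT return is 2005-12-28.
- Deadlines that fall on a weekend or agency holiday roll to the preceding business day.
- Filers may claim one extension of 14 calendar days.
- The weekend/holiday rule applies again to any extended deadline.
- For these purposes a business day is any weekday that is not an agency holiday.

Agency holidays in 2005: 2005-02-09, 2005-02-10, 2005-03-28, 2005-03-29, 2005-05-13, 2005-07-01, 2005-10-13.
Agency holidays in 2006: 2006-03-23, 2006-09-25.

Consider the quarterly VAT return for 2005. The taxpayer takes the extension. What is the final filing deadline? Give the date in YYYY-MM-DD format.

The statutory due date is 2005-12-28.
2005-12-28 falls on a Wednesday, which is a business day, so no adjustment is needed.
With the 14-day extension, 2005-12-28 becomes 2006-01-11.
2006-01-11 falls on a Wednesday, which is a business day, so no adjustment is needed.
The final due date is 2006-01-11.

2006-01-11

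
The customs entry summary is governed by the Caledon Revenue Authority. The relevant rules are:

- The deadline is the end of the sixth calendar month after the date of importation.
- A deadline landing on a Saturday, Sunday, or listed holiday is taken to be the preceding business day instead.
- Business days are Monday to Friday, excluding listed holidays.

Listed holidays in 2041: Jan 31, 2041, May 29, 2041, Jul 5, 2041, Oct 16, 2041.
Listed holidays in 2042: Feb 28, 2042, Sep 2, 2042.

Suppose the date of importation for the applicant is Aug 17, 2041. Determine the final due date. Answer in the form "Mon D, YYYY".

Feb 27, 2042

6 months after Aug 17, 2041 is February 2042; that month ends on Feb 28, 2042.
Feb 28, 2042 is a listed holiday; the preceding business day is Feb 27, 2042 (Thursday).
So the filing is due Feb 27, 2042.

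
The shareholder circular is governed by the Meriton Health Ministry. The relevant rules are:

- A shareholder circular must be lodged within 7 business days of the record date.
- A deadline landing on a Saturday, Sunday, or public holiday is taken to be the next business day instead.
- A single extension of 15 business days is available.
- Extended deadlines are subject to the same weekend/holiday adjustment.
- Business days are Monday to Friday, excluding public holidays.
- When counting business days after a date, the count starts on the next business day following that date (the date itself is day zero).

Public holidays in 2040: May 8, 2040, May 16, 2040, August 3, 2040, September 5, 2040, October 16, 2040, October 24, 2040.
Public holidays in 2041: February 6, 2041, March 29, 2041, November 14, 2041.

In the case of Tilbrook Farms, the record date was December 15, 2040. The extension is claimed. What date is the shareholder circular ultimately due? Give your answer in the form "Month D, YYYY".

7 business days after December 15, 2040, excluding weekends and holidays, is December 25, 2040.
December 25, 2040 (Tuesday) is already a business day.
Applying the 15-business-day extension: 15 business days after December 25, 2040 is January 15, 2041.
January 15, 2041 falls on a Tuesday, which is a business day, so no adjustment is needed.
Final deadline: January 15, 2041.

January 15, 2041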